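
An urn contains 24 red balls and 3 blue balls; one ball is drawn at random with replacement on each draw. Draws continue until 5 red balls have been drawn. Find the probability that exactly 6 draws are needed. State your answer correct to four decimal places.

0.3083

Y = trial on which the fifth success occurs; negative binomial, r=5, p=0.888889.
P(Y=6) = C(5,4) · p^5 · (1−p)^1
= 5 · 0.55493 · 0.11111 = 0.308294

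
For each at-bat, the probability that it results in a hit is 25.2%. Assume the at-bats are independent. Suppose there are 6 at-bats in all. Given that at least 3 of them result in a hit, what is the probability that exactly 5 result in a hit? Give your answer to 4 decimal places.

X ~ Binomial(6, 0.252). Want P(X=5 | X≥3) = P(X=5) / P(X≥3).
P(X=5) = C(6,5)·0.252^5·0.748^1 = 0.004561
P(X≥3) = 1 − 0.175150 − 0.354046 − 0.298194 = 0.172610
Ratio = 0.004561 / 0.172610 = 0.026423

0.0264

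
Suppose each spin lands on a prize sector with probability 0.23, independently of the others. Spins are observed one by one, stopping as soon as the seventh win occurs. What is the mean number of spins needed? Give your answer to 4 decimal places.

Y = total spins until the seventh success; negative binomial with r=7, p=0.23.
E[Y] = r / p = 7 / 0.23 = 30.434783

30.4348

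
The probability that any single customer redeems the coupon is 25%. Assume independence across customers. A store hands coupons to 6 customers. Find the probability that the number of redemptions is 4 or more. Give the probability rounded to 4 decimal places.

X ~ Binomial(6, 0.25); P(X ≥ 4) = Σ C(6,k) p^k (1−p)^(6−k) over k:
  k=4: C(6,4)·0.25^4·0.75^2 = 0.032959
  k=5: C(6,5)·0.25^5·0.75^1 = 0.004395
  k=6: C(6,6)·0.25^6·0.75^0 = 0.000244
Total = 0.037598

0.0376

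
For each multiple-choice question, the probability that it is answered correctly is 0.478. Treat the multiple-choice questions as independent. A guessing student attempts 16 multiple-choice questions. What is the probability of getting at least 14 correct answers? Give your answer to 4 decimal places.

X ~ Binomial(16, 0.478); P(X ≥ 14) = Σ C(16,k) p^k (1−p)^(16−k) over k:
  k=14: C(16,14)·0.478^14·0.522^2 = 0.001063
  k=15: C(16,15)·0.478^15·0.522^1 = 0.000130
  k=16: C(16,16)·0.478^16·0.522^0 = 0.000007
Total = 0.001200

0.0012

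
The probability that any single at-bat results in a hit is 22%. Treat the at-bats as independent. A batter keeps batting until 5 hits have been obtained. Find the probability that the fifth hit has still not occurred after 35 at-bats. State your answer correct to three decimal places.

0.090

Needing more than 35 at-bats ⇔ fewer than 5 successes in the first 35. With X ~ Binomial(35, 0.22), P(Y > 35) = P(X ≤ 4).
  k=0: C(35,0)·0.22^0·0.78^35 = 0.00017
  k=1: C(35,1)·0.22^1·0.78^34 = 0.00165
  k=2: C(35,2)·0.22^2·0.78^33 = 0.00792
  k=3: C(35,3)·0.22^3·0.78^32 = 0.02456
  k=4: C(35,4)·0.22^4·0.78^31 = 0.05541
P(X ≤ 4) = 0.08971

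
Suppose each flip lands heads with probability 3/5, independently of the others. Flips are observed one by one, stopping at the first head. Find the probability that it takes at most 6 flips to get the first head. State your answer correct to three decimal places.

0.996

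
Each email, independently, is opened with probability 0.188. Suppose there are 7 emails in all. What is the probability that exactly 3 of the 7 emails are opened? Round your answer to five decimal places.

0.10110

X ~ Binomial(n=7, p=0.188).
P(X=3) = C(7,3) · p^3 · (1−p)^4
= 35 · 0.0066447 · 0.43473 = 0.1011034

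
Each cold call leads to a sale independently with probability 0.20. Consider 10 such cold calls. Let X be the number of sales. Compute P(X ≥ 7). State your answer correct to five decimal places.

X ~ Binomial(10, 0.20); P(X ≥ 7) = Σ C(10,k) p^k (1−p)^(10−k) over k:
  k=7: C(10,7)·0.20^7·0.80^3 = 0.0007864
  k=8: C(10,8)·0.20^8·0.80^2 = 0.0000737
  k=9: C(10,9)·0.20^9·0.80^1 = 0.0000041
  k=10: C(10,10)·0.20^10·0.80^0 = 0.0000001
Total = 0.0008644

0.00086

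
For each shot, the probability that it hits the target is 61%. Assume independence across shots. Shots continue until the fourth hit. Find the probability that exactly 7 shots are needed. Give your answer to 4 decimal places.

Y = trial on which the fourth success occurs; negative binomial, r=4, p=0.61.
P(Y=7) = C(6,3) · p^4 · (1−p)^3
= 20 · 0.13846 · 0.059319 = 0.164264

0.1643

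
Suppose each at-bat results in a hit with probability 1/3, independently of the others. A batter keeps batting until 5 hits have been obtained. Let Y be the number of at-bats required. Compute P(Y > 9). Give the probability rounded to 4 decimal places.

0.8552

Needing more than 9 at-bats ⇔ fewer than 5 successes in the first 9. With X ~ Binomial(9, 0.333333), P(Y > 9) = P(X ≤ 4).
  k=0: C(9,0)·0.333333^0·0.666667^9 = 0.026012
  k=1: C(9,1)·0.333333^1·0.666667^8 = 0.117055
  k=2: C(9,2)·0.333333^2·0.666667^7 = 0.234111
  k=3: C(9,3)·0.333333^3·0.666667^6 = 0.273129
  k=4: C(9,4)·0.333333^4·0.666667^5 = 0.204847
P(X ≤ 4) = 0.855154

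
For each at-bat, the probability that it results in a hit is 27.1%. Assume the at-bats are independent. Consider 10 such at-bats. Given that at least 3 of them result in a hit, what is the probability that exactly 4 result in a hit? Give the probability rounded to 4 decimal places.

0.3169

X ~ Binomial(10, 0.271). Want P(X=4 | X≥3) = P(X=4) / P(X≥3).
P(X=4) = C(10,4)·0.271^4·0.729^6 = 0.170005
P(X≥3) = 1 − 0.042391 − 0.157586 − 0.263616 = 0.536407
Ratio = 0.170005 / 0.536407 = 0.316933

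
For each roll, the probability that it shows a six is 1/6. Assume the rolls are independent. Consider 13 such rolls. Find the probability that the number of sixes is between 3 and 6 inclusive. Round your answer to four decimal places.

0.3695

X ~ Binomial(13, 0.166667); P(3 ≤ X ≤ 6) = Σ C(13,k) p^k (1−p)^(13−k) over k:
  k=3: C(13,3)·0.166667^3·0.833333^10 = 0.213845
  k=4: C(13,4)·0.166667^4·0.833333^9 = 0.106923
  k=5: C(13,5)·0.166667^5·0.833333^8 = 0.038492
  k=6: C(13,6)·0.166667^6·0.833333^7 = 0.010265
Total = 0.369525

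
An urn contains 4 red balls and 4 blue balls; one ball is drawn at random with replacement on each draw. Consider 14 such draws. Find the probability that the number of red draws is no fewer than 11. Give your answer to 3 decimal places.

X ~ Binomial(14, 0.50); P(X ≥ 11) = Σ C(14,k) p^k (1−p)^(14−k) over k:
  k=11: C(14,11)·0.50^11·0.50^3 = 0.02222
  k=12: C(14,12)·0.50^12·0.50^2 = 0.00555
  k=13: C(14,13)·0.50^13·0.50^1 = 0.00085
  k=14: C(14,14)·0.50^14·0.50^0 = 0.00006
Total = 0.02869

0.029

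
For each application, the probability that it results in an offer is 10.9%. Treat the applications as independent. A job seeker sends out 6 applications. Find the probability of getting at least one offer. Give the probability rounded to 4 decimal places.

0.4997

P(at least one) = 1 − P(none) = 1 − (1 − 0.109)^6
= 1 − 0.500341 = 0.499659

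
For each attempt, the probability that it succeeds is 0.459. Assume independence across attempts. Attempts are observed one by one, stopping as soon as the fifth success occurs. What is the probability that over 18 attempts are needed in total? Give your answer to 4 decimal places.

0.0348

Needing more than 18 attempts ⇔ fewer than 5 successes in the first 18. With X ~ Binomial(18, 0.459), P(Y > 18) = P(X ≤ 4).
  k=0: C(18,0)·0.459^0·0.541^18 = 0.000016
  k=1: C(18,1)·0.459^1·0.541^17 = 0.000241
  k=2: C(18,2)·0.459^2·0.541^16 = 0.001736
  k=3: C(18,3)·0.459^3·0.541^15 = 0.007854
  k=4: C(18,4)·0.459^4·0.541^14 = 0.024988
P(X ≤ 4) = 0.034834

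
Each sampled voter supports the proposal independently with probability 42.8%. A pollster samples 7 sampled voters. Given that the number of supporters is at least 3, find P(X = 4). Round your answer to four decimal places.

X ~ Binomial(7, 0.428). Want P(X=4 | X≥3) = P(X=4) / P(X≥3).
P(X=4) = C(7,4)·0.428^4·0.572^3 = 0.219802
P(X≥3) = 1 − 0.020034 − 0.104934 − 0.235552 = 0.639479
Ratio = 0.219802 / 0.639479 = 0.343720

0.3437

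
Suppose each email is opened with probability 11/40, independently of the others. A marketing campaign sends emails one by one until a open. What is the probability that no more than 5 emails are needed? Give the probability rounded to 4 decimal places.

0.7997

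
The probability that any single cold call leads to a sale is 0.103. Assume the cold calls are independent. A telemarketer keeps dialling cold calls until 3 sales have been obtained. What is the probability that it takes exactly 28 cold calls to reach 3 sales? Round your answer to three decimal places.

0.025

Y = trial on which the third success occurs; negative binomial, r=3, p=0.103.
P(Y=28) = C(27,2) · p^3 · (1−p)^25
= 351 · 0.0010927 · 0.066041 = 0.02533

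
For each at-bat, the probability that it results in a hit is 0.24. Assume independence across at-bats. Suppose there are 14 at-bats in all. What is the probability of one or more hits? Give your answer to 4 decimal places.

0.9786

P(at least one) = 1 − P(none) = 1 − (1 − 0.24)^14
= 1 − 0.021448 = 0.978552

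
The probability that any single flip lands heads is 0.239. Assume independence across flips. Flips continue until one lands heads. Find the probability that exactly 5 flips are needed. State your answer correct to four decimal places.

Geometric (trials to first success), p = 0.239.
P(Y = 5) = (1−p)^4 · p = 0.33538 · 0.239 = 0.080156

0.0802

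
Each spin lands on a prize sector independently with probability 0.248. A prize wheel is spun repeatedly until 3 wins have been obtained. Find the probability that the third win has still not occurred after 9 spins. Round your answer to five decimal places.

Needing more than 9 spins ⇔ fewer than 3 successes in the first 9. With X ~ Binomial(9, 0.248), P(Y > 9) = P(X ≤ 2).
  k=0: C(9,0)·0.248^0·0.752^9 = 0.0769061
  k=1: C(9,1)·0.248^1·0.752^8 = 0.2282637
  k=2: C(9,2)·0.248^2·0.752^7 = 0.3011139
P(X ≤ 2) = 0.6062837

0.60628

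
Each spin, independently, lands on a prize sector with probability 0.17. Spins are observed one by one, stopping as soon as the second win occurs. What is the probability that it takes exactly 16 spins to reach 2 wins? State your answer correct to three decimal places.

0.032

Y = trial on which the second success occurs; negative binomial, r=2, p=0.17.
P(Y=16) = C(15,1) · p^2 · (1−p)^14
= 15 · 0.0289 · 0.073637 = 0.03192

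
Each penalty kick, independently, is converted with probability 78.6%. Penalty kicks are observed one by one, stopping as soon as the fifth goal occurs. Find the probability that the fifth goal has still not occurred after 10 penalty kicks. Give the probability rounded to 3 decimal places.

Needing more than 10 penalty kicks ⇔ fewer than 5 successes in the first 10. With X ~ Binomial(10, 0.786), P(Y > 10) = P(X ≤ 4).
  k=0: C(10,0)·0.786^0·0.214^10 = 0.00000
  k=1: C(10,1)·0.786^1·0.214^9 = 0.00001
  k=2: C(10,2)·0.786^2·0.214^8 = 0.00012
  k=3: C(10,3)·0.786^3·0.214^7 = 0.00120
  k=4: C(10,4)·0.786^4·0.214^6 = 0.00770
P(X ≤ 4) = 0.00903

0.009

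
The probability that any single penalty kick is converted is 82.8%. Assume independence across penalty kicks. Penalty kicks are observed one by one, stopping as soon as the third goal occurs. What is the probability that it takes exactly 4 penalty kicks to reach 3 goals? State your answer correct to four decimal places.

Y = trial on which the third success occurs; negative binomial, r=3, p=0.828.
P(Y=4) = C(3,2) · p^3 · (1−p)^1
= 3 · 0.56766 · 0.172 = 0.292914

0.2929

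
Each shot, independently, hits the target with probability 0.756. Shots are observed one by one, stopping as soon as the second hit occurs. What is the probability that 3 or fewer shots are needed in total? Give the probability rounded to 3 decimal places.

0.850

Finishing within 3 shots ⇔ at least 2 successes in the first 3. With X ~ Binomial(3, 0.756), P(Y ≤ 3) = 1 − P(X ≤ 1).
  k=0: C(3,0)·0.756^0·0.244^3 = 0.01453
  k=1: C(3,1)·0.756^1·0.244^2 = 0.13503
1 − 0.14955 = 0.85045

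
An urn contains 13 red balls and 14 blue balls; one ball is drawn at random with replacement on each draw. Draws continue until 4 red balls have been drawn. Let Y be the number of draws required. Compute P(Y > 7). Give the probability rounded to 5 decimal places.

Needing more than 7 draws ⇔ fewer than 4 successes in the first 7. With X ~ Binomial(7, 0.481481), P(Y > 7) = P(X ≤ 3).
  k=0: C(7,0)·0.481481^0·0.518519^7 = 0.0100774
  k=1: C(7,1)·0.481481^1·0.518519^6 = 0.0655033
  k=2: C(7,2)·0.481481^2·0.518519^5 = 0.1824735
  k=3: C(7,3)·0.481481^3·0.518519^4 = 0.2823995
P(X ≤ 3) = 0.5404537

0.54045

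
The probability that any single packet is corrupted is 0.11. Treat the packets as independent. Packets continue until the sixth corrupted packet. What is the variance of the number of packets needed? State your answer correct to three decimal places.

Y = total packets until the sixth success; negative binomial with r=6, p=0.11.
Var(Y) = r(1−p)/p² = 6·0.89 / 0.11² = 441.32231

441.322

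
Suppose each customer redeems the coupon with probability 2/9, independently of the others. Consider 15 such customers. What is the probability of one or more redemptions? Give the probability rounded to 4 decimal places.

P(at least one) = 1 − P(none) = 1 − (1 − 0.222222)^15
= 1 − 0.023059 = 0.976941

0.9769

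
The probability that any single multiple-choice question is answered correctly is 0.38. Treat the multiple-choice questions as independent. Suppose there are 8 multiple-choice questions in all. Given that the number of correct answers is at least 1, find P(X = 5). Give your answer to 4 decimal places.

X ~ Binomial(8, 0.38). Want P(X=5 | X≥1) = P(X=5) / P(X≥1).
P(X=5) = C(8,5)·0.38^5·0.62^3 = 0.105750
P(X≥1) = 1 − 0.021834 = 0.978166
Ratio = 0.105750 / 0.978166 = 0.108111

0.1081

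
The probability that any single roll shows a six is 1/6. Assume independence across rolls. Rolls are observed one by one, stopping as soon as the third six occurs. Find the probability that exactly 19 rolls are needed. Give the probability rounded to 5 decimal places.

0.03831

Y = trial on which the third success occurs; negative binomial, r=3, p=0.166667.
P(Y=19) = C(18,2) · p^3 · (1−p)^16
= 153 · 0.0046296 · 0.054088 = 0.0383123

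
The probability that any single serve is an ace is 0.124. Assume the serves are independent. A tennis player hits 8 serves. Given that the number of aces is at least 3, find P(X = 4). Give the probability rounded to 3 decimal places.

0.148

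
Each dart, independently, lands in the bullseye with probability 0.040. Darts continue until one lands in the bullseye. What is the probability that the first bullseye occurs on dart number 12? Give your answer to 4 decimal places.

Geometric (trials to first success), p = 0.04.
P(Y = 12) = (1−p)^11 · p = 0.63824 · 0.04 = 0.025530

0.0255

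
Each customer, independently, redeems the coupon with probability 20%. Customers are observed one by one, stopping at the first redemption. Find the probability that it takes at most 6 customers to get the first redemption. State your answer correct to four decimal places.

0.7379

Y = number of customers to the first success; geometric, p = 0.20.
P(Y ≤ 6) = 1 − (1−p)^6 = 1 − 0.262144 = 0.737856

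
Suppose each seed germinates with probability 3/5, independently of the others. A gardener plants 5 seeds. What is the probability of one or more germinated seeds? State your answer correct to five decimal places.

0.98976

P(at least one) = 1 − P(none) = 1 − (1 − 0.60)^5
= 1 − 0.0102400 = 0.9897600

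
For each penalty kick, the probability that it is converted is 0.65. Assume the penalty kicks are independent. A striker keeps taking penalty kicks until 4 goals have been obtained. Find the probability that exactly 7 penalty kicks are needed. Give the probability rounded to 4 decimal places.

0.1531

Y = trial on which the fourth success occurs; negative binomial, r=4, p=0.65.
P(Y=7) = C(6,3) · p^4 · (1−p)^3
= 20 · 0.17851 · 0.042875 = 0.153069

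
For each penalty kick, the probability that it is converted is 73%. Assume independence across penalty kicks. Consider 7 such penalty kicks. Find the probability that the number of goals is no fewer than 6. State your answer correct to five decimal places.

X ~ Binomial(7, 0.73); P(X ≥ 6) = Σ C(7,k) p^k (1−p)^(7−k) over k:
  k=6: C(7,6)·0.73^6·0.27^1 = 0.2860217
  k=7: C(7,7)·0.73^7·0.27^0 = 0.1104740
Total = 0.3964957

0.39650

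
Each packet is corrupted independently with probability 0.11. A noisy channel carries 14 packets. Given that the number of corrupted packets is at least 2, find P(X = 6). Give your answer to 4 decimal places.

X ~ Binomial(14, 0.11). Want P(X=6 | X≥2) = P(X=6) / P(X≥2).
P(X=6) = C(14,6)·0.11^6·0.89^8 = 0.002094
P(X≥2) = 1 − 0.195641 − 0.338525 = 0.465834
Ratio = 0.002094 / 0.465834 = 0.004496

0.0045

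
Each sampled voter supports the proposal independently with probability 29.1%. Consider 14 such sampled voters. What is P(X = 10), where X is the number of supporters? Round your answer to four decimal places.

0.0011

X ~ Binomial(n=14, p=0.291).
P(X=10) = C(14,10) · p^10 · (1−p)^4
= 1001 · 4.3544e-06 · 0.25269 = 0.001101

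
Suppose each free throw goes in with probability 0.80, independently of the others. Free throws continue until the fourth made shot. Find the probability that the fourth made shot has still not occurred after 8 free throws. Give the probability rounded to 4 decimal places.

Needing more than 8 free throws ⇔ fewer than 4 successes in the first 8. With X ~ Binomial(8, 0.80), P(Y > 8) = P(X ≤ 3).
  k=0: C(8,0)·0.80^0·0.20^8 = 0.000003
  k=1: C(8,1)·0.80^1·0.20^7 = 0.000082
  k=2: C(8,2)·0.80^2·0.20^6 = 0.001147
  k=3: C(8,3)·0.80^3·0.20^5 = 0.009175
P(X ≤ 3) = 0.010406

0.0104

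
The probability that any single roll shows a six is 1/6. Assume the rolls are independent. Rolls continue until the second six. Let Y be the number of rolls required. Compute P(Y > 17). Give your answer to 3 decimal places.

Needing more than 17 rolls ⇔ fewer than 2 successes in the first 17. With X ~ Binomial(17, 0.166667), P(Y > 17) = P(X ≤ 1).
  k=0: C(17,0)·0.166667^0·0.833333^17 = 0.04507
  k=1: C(17,1)·0.166667^1·0.833333^16 = 0.15325
P(X ≤ 1) = 0.19832

0.198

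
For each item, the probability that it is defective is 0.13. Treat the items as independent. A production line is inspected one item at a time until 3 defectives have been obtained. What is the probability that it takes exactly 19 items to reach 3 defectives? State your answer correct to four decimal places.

Y = trial on which the third success occurs; negative binomial, r=3, p=0.13.
P(Y=19) = C(18,2) · p^3 · (1−p)^16
= 153 · 0.002197 · 0.10772 = 0.036210

0.0362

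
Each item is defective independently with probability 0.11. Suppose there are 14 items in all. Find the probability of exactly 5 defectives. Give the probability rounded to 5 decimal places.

0.01130

X ~ Binomial(n=14, p=0.11).
P(X=5) = C(14,5) · p^5 · (1−p)^9
= 2002 · 1.6105e-05 · 0.35036 = 0.0112963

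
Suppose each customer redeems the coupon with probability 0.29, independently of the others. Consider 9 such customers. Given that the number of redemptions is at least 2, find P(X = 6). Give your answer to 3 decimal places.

X ~ Binomial(9, 0.29). Want P(X=6 | X≥2) = P(X=6) / P(X≥2).
P(X=6) = C(9,6)·0.29^6·0.71^3 = 0.01788
P(X≥2) = 1 − 0.04585 − 0.16854 = 0.78561
Ratio = 0.01788 / 0.78561 = 0.02276

0.023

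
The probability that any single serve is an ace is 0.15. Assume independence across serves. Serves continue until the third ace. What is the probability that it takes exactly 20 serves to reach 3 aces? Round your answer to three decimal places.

0.036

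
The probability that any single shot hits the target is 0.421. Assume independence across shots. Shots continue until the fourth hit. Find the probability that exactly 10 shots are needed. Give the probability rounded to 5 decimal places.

0.09942

Y = trial on which the fourth success occurs; negative binomial, r=4, p=0.421.
P(Y=10) = C(9,3) · p^4 · (1−p)^6
= 84 · 0.031414 · 0.037677 = 0.0994212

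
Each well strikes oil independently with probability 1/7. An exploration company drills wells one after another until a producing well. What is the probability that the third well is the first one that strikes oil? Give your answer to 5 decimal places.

0.10496

Geometric (trials to first success), p = 0.142857.
P(Y = 3) = (1−p)^2 · p = 0.73469 · 0.142857 = 0.1049563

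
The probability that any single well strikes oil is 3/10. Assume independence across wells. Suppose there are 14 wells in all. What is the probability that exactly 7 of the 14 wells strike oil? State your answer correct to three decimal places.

0.062

X ~ Binomial(n=14, p=0.30).
P(X=7) = C(14,7) · p^7 · (1−p)^7
= 3432 · 0.0002187 · 0.082354 = 0.06181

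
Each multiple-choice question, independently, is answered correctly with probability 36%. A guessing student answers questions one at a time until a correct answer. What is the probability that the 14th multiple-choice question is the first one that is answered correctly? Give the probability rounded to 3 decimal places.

0.001

Geometric (trials to first success), p = 0.36.
P(Y = 14) = (1−p)^13 · p = 0.0030223 · 0.36 = 0.00109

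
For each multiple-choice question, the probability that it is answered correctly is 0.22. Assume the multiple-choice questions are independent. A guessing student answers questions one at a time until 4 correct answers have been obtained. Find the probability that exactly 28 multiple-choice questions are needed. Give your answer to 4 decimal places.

0.0176

Y = trial on which the fourth success occurs; negative binomial, r=4, p=0.22.
P(Y=28) = C(27,3) · p^4 · (1−p)^24
= 2925 · 0.0023426 · 0.002572 = 0.017623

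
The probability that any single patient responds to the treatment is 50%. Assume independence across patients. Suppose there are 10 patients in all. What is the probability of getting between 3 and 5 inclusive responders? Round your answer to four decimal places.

0.5684

X ~ Binomial(10, 0.50); P(3 ≤ X ≤ 5) = Σ C(10,k) p^k (1−p)^(10−k) over k:
  k=3: C(10,3)·0.50^3·0.50^7 = 0.117188
  k=4: C(10,4)·0.50^4·0.50^6 = 0.205078
  k=5: C(10,5)·0.50^5·0.50^5 = 0.246094
Total = 0.568359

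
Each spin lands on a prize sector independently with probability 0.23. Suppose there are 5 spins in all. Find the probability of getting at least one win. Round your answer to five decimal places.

0.72932

P(at least one) = 1 − P(none) = 1 − (1 − 0.23)^5
= 1 − 0.2706784 = 0.7293216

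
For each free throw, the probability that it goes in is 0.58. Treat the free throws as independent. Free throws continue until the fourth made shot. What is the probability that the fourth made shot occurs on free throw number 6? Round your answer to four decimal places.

Y = trial on which the fourth success occurs; negative binomial, r=4, p=0.58.
P(Y=6) = C(5,3) · p^4 · (1−p)^2
= 10 · 0.11316 · 0.1764 = 0.199623

0.1996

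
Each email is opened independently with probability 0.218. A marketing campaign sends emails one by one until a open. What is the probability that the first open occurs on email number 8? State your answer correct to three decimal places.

0.039

Geometric (trials to first success), p = 0.218.
P(Y = 8) = (1−p)^7 · p = 0.17883 · 0.218 = 0.03899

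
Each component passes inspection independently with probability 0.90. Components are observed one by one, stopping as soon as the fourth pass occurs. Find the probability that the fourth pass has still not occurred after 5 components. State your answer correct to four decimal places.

Needing more than 5 components ⇔ fewer than 4 successes in the first 5. With X ~ Binomial(5, 0.90), P(Y > 5) = P(X ≤ 3).
  k=0: C(5,0)·0.90^0·0.10^5 = 0.000010
  k=1: C(5,1)·0.90^1·0.10^4 = 0.000450
  k=2: C(5,2)·0.90^2·0.10^3 = 0.008100
  k=3: C(5,3)·0.90^3·0.10^2 = 0.072900
P(X ≤ 3) = 0.081460

0.0815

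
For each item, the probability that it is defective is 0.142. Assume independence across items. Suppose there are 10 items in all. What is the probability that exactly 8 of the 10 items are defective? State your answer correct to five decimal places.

X ~ Binomial(n=10, p=0.142).
P(X=8) = C(10,8) · p^8 · (1−p)^2
= 45 · 1.6531e-07 · 0.73616 = 0.0000055

0.00001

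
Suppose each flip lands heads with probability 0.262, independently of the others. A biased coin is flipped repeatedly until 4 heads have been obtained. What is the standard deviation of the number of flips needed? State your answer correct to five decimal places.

6.55778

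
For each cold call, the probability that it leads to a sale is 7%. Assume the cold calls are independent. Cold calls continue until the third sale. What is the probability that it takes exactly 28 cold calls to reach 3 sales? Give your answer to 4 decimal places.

Y = trial on which the third success occurs; negative binomial, r=3, p=0.07.
P(Y=28) = C(27,2) · p^3 · (1−p)^25
= 351 · 0.000343 · 0.16296 = 0.019619

0.0196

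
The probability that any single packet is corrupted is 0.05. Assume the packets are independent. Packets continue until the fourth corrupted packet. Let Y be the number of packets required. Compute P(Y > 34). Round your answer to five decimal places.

Needing more than 34 packets ⇔ fewer than 4 successes in the first 34. With X ~ Binomial(34, 0.05), P(Y > 34) = P(X ≤ 3).
  k=0: C(34,0)·0.05^0·0.95^34 = 0.1748246
  k=1: C(34,1)·0.05^1·0.95^33 = 0.3128440
  k=2: C(34,2)·0.05^2·0.95^32 = 0.2716804
  k=3: C(34,3)·0.05^3·0.95^31 = 0.1525223
P(X ≤ 3) = 0.9118713

0.91187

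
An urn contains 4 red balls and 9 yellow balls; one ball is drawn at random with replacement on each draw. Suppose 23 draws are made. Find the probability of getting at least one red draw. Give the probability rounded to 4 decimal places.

P(at least one) = 1 − P(none) = 1 − (1 − 0.307692)^23
= 1 − 0.000212 = 0.999788

0.9998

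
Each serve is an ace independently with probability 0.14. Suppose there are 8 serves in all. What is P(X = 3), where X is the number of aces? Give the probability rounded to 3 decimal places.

X ~ Binomial(n=8, p=0.14).
P(X=3) = C(8,3) · p^3 · (1−p)^5
= 56 · 0.002744 · 0.47043 = 0.07229

0.072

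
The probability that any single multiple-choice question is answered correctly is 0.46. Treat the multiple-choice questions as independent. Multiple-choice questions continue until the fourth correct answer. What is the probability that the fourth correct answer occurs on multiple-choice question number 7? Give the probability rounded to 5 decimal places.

Y = trial on which the fourth success occurs; negative binomial, r=4, p=0.46.
P(Y=7) = C(6,3) · p^4 · (1−p)^3
= 20 · 0.044775 · 0.15746 = 0.1410076

0.14101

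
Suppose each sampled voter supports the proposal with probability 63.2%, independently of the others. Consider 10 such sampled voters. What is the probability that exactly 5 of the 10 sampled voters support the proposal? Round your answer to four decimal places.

X ~ Binomial(n=10, p=0.632).
P(X=5) = C(10,5) · p^5 · (1−p)^5
= 252 · 0.10083 · 0.006749 = 0.171485

0.1715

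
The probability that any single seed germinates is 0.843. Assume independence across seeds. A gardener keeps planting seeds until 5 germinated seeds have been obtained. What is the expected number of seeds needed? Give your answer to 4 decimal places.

5.9312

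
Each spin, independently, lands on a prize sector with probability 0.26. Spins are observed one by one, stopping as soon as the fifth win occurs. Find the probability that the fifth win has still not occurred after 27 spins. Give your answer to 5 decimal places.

Needing more than 27 spins ⇔ fewer than 5 successes in the first 27. With X ~ Binomial(27, 0.26), P(Y > 27) = P(X ≤ 4).
  k=0: C(27,0)·0.26^0·0.74^27 = 0.0002946
  k=1: C(27,1)·0.26^1·0.74^26 = 0.0027949
  k=2: C(27,2)·0.26^2·0.74^25 = 0.0127658
  k=3: C(27,3)·0.26^3·0.74^24 = 0.0373772
  k=4: C(27,4)·0.26^4·0.74^23 = 0.0787953
P(X ≤ 4) = 0.1320277

0.13203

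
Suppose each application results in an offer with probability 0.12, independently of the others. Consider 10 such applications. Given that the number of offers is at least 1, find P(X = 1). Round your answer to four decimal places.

X ~ Binomial(10, 0.12). Want P(X=1 | X≥1) = P(X=1) / P(X≥1).
P(X=1) = C(10,1)·0.12^1·0.88^9 = 0.379774
P(X≥1) = 1 − 0.278501 = 0.721499
Ratio = 0.379774 / 0.721499 = 0.526368

0.5264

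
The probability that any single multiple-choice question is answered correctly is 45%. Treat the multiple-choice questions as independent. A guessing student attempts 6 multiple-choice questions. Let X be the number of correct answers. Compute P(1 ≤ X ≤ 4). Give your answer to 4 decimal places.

0.9031

X ~ Binomial(6, 0.45); P(1 ≤ X ≤ 4) = Σ C(6,k) p^k (1−p)^(6−k) over k:
  k=1: C(6,1)·0.45^1·0.55^5 = 0.135887
  k=2: C(6,2)·0.45^2·0.55^4 = 0.277950
  k=3: C(6,3)·0.45^3·0.55^3 = 0.303218
  k=4: C(6,4)·0.45^4·0.55^2 = 0.186066
Total = 0.903121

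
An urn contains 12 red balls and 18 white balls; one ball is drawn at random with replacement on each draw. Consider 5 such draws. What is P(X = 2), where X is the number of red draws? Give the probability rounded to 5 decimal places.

0.34560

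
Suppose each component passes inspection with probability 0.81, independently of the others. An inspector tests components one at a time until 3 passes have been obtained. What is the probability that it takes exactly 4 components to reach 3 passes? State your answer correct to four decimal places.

0.3029

Y = trial on which the third success occurs; negative binomial, r=3, p=0.81.
P(Y=4) = C(3,2) · p^3 · (1−p)^1
= 3 · 0.53144 · 0.19 = 0.302921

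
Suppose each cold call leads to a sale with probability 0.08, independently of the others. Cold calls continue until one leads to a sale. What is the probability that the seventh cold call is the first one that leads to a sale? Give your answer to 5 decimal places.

0.04851

Geometric (trials to first success), p = 0.08.
P(Y = 7) = (1−p)^6 · p = 0.60636 · 0.08 = 0.0485084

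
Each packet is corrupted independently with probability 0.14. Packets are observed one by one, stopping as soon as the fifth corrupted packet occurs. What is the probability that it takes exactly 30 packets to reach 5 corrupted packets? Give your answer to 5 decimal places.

Y = trial on which the fifth success occurs; negative binomial, r=5, p=0.14.
P(Y=30) = C(29,4) · p^5 · (1−p)^25
= 23751 · 5.3782e-05 · 0.023039 = 0.0294295

0.02943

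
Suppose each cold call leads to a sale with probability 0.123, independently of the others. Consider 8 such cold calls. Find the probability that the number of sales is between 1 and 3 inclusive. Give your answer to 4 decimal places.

0.6394

X ~ Binomial(8, 0.123); P(1 ≤ X ≤ 3) = Σ C(8,k) p^k (1−p)^(8−k) over k:
  k=1: C(8,1)·0.123^1·0.877^7 = 0.392638
  k=2: C(8,2)·0.123^2·0.877^6 = 0.192737
  k=3: C(8,3)·0.123^3·0.877^5 = 0.054063
Total = 0.639438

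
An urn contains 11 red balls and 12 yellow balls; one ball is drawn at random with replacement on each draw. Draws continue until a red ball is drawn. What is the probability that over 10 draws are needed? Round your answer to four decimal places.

0.0015

Y = number of draws to the first success; geometric, p = 0.478261.
P(Y > 10) = P(first 10 all fail) = (1−p)^10 = 0.001495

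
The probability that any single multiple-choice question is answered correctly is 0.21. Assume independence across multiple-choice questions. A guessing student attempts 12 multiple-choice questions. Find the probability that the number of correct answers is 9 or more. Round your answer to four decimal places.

X ~ Binomial(12, 0.21); P(X ≥ 9) = Σ C(12,k) p^k (1−p)^(12−k) over k:
  k=9: C(12,9)·0.21^9·0.79^3 = 0.000086
  k=10: C(12,10)·0.21^10·0.79^2 = 0.000007
  k=11: C(12,11)·0.21^11·0.79^1 = 0.000000
  k=12: C(12,12)·0.21^12·0.79^0 = 0.000000
Total = 0.000093

0.0001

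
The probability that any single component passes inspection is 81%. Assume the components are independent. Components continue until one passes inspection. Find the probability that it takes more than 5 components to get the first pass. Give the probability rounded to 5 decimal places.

0.00025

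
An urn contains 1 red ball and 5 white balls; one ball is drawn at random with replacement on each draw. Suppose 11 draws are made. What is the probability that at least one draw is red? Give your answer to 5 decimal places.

0.86541

P(at least one) = 1 − P(none) = 1 − (1 − 0.166667)^11
= 1 − 0.1345880 = 0.8654120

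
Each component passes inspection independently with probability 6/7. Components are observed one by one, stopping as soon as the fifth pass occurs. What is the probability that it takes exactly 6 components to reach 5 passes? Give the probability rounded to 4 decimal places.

0.3305

Y = trial on which the fifth success occurs; negative binomial, r=5, p=0.857143.
P(Y=6) = C(5,4) · p^5 · (1−p)^1
= 5 · 0.46266 · 0.14286 = 0.330475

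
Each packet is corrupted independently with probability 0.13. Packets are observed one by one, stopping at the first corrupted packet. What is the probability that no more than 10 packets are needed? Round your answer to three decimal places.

Y = number of packets to the first success; geometric, p = 0.13.
P(Y ≤ 10) = 1 − (1−p)^10 = 1 − 0.24842 = 0.75158

0.752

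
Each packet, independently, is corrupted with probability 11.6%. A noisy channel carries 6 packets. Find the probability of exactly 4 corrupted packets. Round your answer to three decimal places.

X ~ Binomial(n=6, p=0.116).
P(X=4) = C(6,4) · p^4 · (1−p)^2
= 15 · 0.00018106 · 0.78146 = 0.00212

0.002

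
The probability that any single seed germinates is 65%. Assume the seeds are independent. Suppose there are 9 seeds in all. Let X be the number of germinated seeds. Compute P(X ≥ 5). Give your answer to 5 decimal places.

X ~ Binomial(9, 0.65); P(X ≥ 5) = Σ C(9,k) p^k (1−p)^(9−k) over k:
  k=5: C(9,5)·0.65^5·0.35^4 = 0.2193863
  k=6: C(9,6)·0.65^6·0.35^3 = 0.2716211
  k=7: C(9,7)·0.65^7·0.35^2 = 0.2161882
  k=8: C(9,8)·0.65^8·0.35^1 = 0.1003731
  k=9: C(9,9)·0.65^9·0.35^0 = 0.0207119
Total = 0.8282807

0.82828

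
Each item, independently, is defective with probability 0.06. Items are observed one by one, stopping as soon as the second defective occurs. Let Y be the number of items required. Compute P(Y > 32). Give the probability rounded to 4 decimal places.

Needing more than 32 items ⇔ fewer than 2 successes in the first 32. With X ~ Binomial(32, 0.06), P(Y > 32) = P(X ≤ 1).
  k=0: C(32,0)·0.06^0·0.94^32 = 0.138067
  k=1: C(32,1)·0.06^1·0.94^31 = 0.282010
P(X ≤ 1) = 0.420078

0.4201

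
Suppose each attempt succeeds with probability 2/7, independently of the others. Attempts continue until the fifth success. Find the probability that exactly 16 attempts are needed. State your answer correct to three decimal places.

0.064

Y = trial on which the fifth success occurs; negative binomial, r=5, p=0.285714.
P(Y=16) = C(15,4) · p^5 · (1−p)^11
= 1365 · 0.001904 · 0.024694 = 0.06418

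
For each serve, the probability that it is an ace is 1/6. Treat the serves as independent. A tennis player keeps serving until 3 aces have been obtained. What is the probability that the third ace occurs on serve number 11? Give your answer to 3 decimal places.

0.048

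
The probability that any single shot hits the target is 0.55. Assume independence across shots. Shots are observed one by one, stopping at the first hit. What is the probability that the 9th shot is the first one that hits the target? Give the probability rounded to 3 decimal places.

0.001

Geometric (trials to first success), p = 0.55.
P(Y = 9) = (1−p)^8 · p = 0.0016815 · 0.55 = 0.00092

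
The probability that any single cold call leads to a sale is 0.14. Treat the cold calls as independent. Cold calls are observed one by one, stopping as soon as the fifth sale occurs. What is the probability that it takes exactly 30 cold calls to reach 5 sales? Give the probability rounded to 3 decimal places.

0.029

Y = trial on which the fifth success occurs; negative binomial, r=5, p=0.14.
P(Y=30) = C(29,4) · p^5 · (1−p)^25
= 23751 · 5.3782e-05 · 0.023039 = 0.02943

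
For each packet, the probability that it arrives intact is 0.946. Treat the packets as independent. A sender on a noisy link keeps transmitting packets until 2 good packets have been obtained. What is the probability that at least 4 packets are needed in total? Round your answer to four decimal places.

0.0084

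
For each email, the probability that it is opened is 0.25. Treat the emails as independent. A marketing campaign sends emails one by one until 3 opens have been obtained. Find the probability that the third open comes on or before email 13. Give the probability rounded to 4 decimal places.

0.6674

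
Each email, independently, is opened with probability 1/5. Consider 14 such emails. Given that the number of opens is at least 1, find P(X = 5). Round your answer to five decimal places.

0.08994

X ~ Binomial(14, 0.20). Want P(X=5 | X≥1) = P(X=5) / P(X≥1).
P(X=5) = C(14,5)·0.20^5·0.80^9 = 0.0859852
P(X≥1) = 1 − 0.0439805 = 0.9560195
Ratio = 0.0859852 / 0.9560195 = 0.0899409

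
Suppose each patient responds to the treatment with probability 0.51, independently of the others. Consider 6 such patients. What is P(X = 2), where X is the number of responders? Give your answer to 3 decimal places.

0.225

X ~ Binomial(n=6, p=0.51).
P(X=2) = C(6,2) · p^2 · (1−p)^4
= 15 · 0.2601 · 0.057648 = 0.22491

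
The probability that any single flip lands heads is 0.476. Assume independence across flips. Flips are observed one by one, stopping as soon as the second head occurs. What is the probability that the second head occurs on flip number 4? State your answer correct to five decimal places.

0.18664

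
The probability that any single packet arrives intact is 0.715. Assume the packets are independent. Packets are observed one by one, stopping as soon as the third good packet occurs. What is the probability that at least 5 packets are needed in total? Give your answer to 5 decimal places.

0.32195

Needing more than 4 packets ⇔ fewer than 3 successes in the first 4. With X ~ Binomial(4, 0.715), P(Y > 4) = P(X ≤ 2).
  k=0: C(4,0)·0.715^0·0.285^4 = 0.0065975
  k=1: C(4,1)·0.715^1·0.285^3 = 0.0662065
  k=2: C(4,2)·0.715^2·0.285^2 = 0.2491455
P(X ≤ 2) = 0.3219495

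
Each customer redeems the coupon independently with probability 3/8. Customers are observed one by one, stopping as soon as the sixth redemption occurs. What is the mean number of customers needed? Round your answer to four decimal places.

16.0000

Y = total customers until the sixth success; negative binomial with r=6, p=0.375.
E[Y] = r / p = 6 / 0.375 = 16.000000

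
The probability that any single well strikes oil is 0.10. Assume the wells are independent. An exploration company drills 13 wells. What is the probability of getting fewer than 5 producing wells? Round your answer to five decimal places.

0.99354

X ~ Binomial(13, 0.10); P(X ≤ 4) = Σ C(13,k) p^k (1−p)^(13−k) over k:
  k=0: C(13,0)·0.10^0·0.90^13 = 0.2541866
  k=1: C(13,1)·0.10^1·0.90^12 = 0.3671584
  k=2: C(13,2)·0.10^2·0.90^11 = 0.2447723
  k=3: C(13,3)·0.10^3·0.90^10 = 0.0997220
  k=4: C(13,4)·0.10^4·0.90^9 = 0.0277006
Total = 0.9935398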